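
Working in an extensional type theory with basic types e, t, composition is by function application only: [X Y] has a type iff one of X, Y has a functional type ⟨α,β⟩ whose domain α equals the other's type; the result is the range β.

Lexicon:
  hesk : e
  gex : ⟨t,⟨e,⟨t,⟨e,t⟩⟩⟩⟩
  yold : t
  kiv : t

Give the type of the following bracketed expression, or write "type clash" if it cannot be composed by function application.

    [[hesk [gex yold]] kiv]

At [gex yold], gex : ⟨t,⟨e,⟨t,⟨e,t⟩⟩⟩⟩ takes yold : t, giving ⟨e,⟨t,⟨e,t⟩⟩⟩.
At [hesk [gex yold]], [gex yold] : ⟨e,⟨t,⟨e,t⟩⟩⟩ takes hesk : e, giving ⟨t,⟨e,t⟩⟩.
At [[hesk [gex yold]] kiv], [hesk [gex yold]] : ⟨t,⟨e,t⟩⟩ takes kiv : t, giving ⟨e,t⟩.

⟨e,t⟩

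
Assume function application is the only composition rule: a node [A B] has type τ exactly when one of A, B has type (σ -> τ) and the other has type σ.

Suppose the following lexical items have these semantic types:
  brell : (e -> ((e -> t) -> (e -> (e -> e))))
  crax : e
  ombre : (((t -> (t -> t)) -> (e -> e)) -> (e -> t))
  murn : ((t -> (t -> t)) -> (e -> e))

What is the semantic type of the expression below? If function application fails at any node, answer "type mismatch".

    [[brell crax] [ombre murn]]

[brell crax]: functor brell : (e -> ((e -> t) -> (e -> (e -> e)))), argument crax : e; result ((e -> t) -> (e -> (e -> e))).
[ombre murn]: functor ombre : (((t -> (t -> t)) -> (e -> e)) -> (e -> t)), argument murn : ((t -> (t -> t)) -> (e -> e)); result (e -> t).
[[brell crax] [ombre murn]]: functor [brell crax] : ((e -> t) -> (e -> (e -> e))), argument [ombre murn] : (e -> t); result (e -> (e -> e)).

(e -> (e -> e))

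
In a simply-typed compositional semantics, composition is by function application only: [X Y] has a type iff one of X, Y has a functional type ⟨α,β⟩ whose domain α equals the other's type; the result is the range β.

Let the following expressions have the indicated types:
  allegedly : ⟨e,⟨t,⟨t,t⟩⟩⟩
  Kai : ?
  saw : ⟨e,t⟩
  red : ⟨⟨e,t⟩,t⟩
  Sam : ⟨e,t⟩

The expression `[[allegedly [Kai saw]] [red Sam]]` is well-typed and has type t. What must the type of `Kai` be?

[[allegedly [Kai saw]] [red Sam]] is required to be t. [red Sam] : t cannot yield t as functor, so [allegedly [Kai saw]] : ⟨t,t⟩.
[allegedly [Kai saw]] is required to be ⟨t,t⟩. allegedly : ⟨e,⟨t,⟨t,t⟩⟩⟩ cannot yield ⟨t,t⟩ as functor, so [Kai saw] : ⟨⟨e,⟨t,⟨t,t⟩⟩⟩,⟨t,t⟩⟩.
[Kai saw] is required to be ⟨⟨e,⟨t,⟨t,t⟩⟩⟩,⟨t,t⟩⟩. saw : ⟨e,t⟩ cannot yield ⟨⟨e,⟨t,⟨t,t⟩⟩⟩,⟨t,t⟩⟩ as functor, so Kai : ⟨⟨e,t⟩,⟨⟨e,⟨t,⟨t,t⟩⟩⟩,⟨t,t⟩⟩⟩.

⟨⟨e,t⟩,⟨⟨e,⟨t,⟨t,t⟩⟩⟩,⟨t,t⟩⟩⟩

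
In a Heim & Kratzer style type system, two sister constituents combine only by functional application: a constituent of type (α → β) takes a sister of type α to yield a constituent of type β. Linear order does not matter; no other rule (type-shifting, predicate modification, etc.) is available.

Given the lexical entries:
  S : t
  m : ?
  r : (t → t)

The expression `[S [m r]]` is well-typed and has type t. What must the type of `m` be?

((t → t) → (t → t))

[S [m r]] must have type t. The sister S has type t; that is not a function onto t, so [m r] must be the functor, of type (t → t).
[m r] must have type (t → t). The sister r has type (t → t); that is not a function onto (t → t), so m must be the functor, of type ((t → t) → (t → t)).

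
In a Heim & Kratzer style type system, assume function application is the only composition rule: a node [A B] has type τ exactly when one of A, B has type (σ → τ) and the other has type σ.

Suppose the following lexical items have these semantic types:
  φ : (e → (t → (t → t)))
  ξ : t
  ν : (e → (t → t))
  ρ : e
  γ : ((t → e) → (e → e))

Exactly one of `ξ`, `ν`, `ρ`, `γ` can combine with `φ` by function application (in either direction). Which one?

ξ : t — φ needs e; ξ needs nothing (atomic); neither fits.
ν : (e → (t → t)) — φ needs e; ν needs e; neither fits.
ρ — combines: φ : (e → (t → (t → t))) takes ρ : e as argument, giving (t → (t → t)).
γ : ((t → e) → (e → e)) — φ needs e; γ needs (t → e); neither fits.

ρ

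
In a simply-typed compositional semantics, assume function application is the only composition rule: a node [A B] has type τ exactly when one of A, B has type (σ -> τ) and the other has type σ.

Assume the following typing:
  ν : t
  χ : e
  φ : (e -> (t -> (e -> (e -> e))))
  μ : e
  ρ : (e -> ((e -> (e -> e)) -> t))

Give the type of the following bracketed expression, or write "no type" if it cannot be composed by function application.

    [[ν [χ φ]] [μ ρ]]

[χ φ] — φ of type (e -> (t -> (e -> (e -> e)))) combines with χ of type e: type (t -> (e -> (e -> e))).
[ν [χ φ]] — [χ φ] of type (t -> (e -> (e -> e))) combines with ν of type t: type (e -> (e -> e)).
[μ ρ] — ρ of type (e -> ((e -> (e -> e)) -> t)) combines with μ of type e: type ((e -> (e -> e)) -> t).
[[ν [χ φ]] [μ ρ]] — [μ ρ] of type ((e -> (e -> e)) -> t) combines with [ν [χ φ]] of type (e -> (e -> e)): type t.

t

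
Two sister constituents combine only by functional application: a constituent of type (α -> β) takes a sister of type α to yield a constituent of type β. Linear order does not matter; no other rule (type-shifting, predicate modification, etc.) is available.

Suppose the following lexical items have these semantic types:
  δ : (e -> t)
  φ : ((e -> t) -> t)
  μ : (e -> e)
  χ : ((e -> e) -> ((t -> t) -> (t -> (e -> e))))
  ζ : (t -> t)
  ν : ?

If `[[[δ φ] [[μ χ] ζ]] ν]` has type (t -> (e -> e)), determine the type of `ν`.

For [[[δ φ] [[μ χ] ζ]] ν] to have type (t -> (e -> e)) with [[δ φ] [[μ χ] ζ]] of type (e -> e), ν must be the function: ν : ((e -> e) -> (t -> (e -> e))).

((e -> e) -> (t -> (e -> e)))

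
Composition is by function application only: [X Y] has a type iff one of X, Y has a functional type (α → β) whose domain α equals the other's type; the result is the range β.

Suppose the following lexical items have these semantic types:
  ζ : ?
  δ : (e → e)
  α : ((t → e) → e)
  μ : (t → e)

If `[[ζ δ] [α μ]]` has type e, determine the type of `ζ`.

((e → e) → (e → e))

At [[ζ δ] [α μ]] (required: e): [α μ] is e, which is not a function with range e; hence [ζ δ] is the functor — type (e → e).
At [ζ δ] (required: (e → e)): δ is (e → e), which is not a function with range (e → e); hence ζ is the functor — type ((e → e) → (e → e)).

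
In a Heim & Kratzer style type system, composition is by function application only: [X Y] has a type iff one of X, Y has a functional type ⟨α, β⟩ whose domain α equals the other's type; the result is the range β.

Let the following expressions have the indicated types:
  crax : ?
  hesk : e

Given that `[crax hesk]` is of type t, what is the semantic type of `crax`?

⟨e, t⟩

[crax hesk] must have type t. The sister hesk has type e; that is not a function onto t, so crax must be the functor, of type ⟨e, t⟩.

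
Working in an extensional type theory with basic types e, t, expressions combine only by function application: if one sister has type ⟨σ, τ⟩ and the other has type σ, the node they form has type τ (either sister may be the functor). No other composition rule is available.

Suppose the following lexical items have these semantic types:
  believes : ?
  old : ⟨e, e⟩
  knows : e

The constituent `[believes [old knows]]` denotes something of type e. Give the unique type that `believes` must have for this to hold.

⟨e, e⟩

At [believes [old knows]] (required: e): [old knows] is e, which is not a function with range e; hence believes is the functor — type ⟨e, e⟩.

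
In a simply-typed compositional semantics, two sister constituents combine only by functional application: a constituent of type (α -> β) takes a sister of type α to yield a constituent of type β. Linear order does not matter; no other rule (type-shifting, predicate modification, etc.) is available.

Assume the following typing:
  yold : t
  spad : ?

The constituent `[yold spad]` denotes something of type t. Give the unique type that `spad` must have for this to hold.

(t -> t)

For [yold spad] to have type t with yold of type t, spad must be the function: spad : (t -> t).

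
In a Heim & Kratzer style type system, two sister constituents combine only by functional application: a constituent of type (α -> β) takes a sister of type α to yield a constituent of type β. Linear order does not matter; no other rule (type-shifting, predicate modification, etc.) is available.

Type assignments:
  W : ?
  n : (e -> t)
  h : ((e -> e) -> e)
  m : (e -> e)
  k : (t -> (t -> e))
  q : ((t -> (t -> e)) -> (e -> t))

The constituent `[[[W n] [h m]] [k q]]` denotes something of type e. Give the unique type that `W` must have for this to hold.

For [[[W n] [h m]] [k q]] to have type e with [k q] of type (e -> t), [[W n] [h m]] must be the function: [[W n] [h m]] : ((e -> t) -> e).
For [[W n] [h m]] to have type ((e -> t) -> e) with [h m] of type e, [W n] must be the function: [W n] : (e -> ((e -> t) -> e)).
For [W n] to have type (e -> ((e -> t) -> e)) with n of type (e -> t), W must be the function: W : ((e -> t) -> (e -> ((e -> t) -> e))).

((e -> t) -> (e -> ((e -> t) -> e)))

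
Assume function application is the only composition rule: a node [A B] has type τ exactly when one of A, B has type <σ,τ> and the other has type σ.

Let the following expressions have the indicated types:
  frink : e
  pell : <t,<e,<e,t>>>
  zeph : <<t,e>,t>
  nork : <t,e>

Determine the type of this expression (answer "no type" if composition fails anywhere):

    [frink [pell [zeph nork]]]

[zeph nork]: zeph is <<t,e>,t>, nork is <t,e>; result t.
[pell [zeph nork]]: pell is <t,<e,<e,t>>>, [zeph nork] is t; result <e,<e,t>>.
[frink [pell [zeph nork]]]: [pell [zeph nork]] is <e,<e,t>>, frink is e; result <e,t>.

<e,t>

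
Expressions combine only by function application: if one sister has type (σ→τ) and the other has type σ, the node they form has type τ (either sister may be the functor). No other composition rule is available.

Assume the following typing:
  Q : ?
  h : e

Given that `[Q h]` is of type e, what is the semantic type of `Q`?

(e→e)

[Q h] must have type e. The sister h has type e; that is not a function onto e, so Q must be the functor, of type (e→e).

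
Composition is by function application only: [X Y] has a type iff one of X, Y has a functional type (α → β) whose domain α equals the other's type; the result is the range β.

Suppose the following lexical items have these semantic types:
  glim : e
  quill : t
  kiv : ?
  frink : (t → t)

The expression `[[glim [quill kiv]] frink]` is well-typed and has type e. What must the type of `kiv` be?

[[glim [quill kiv]] frink] must have type e. The sister frink has type (t → t); that is not a function onto e, so [glim [quill kiv]] must be the functor, of type ((t → t) → e).
[glim [quill kiv]] must have type ((t → t) → e). The sister glim has type e; that is not a function onto ((t → t) → e), so [quill kiv] must be the functor, of type (e → ((t → t) → e)).
[quill kiv] must have type (e → ((t → t) → e)). The sister quill has type t; that is not a function onto (e → ((t → t) → e)), so kiv must be the functor, of type (t → (e → ((t → t) → e))).

(t → (e → ((t → t) → e)))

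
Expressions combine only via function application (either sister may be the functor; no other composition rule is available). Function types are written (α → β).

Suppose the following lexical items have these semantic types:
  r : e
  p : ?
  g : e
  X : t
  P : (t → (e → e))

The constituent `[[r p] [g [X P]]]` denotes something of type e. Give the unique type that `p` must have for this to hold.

[[r p] [g [X P]]] is required to be e. [g [X P]] : e cannot yield e as functor, so [r p] : (e → e).
[r p] is required to be (e → e). r : e cannot yield (e → e) as functor, so p : (e → (e → e)).

(e → (e → e))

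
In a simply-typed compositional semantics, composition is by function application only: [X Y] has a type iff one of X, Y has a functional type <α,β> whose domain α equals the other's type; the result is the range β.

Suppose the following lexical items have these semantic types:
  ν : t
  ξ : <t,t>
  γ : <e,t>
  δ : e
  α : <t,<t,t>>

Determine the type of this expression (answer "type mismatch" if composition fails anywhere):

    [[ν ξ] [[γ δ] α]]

[ν ξ]: <t,t> applied to t yields t.
[γ δ]: <e,t> applied to e yields t.
[[γ δ] α]: <t,<t,t>> applied to t yields <t,t>.
[[ν ξ] [[γ δ] α]]: <t,t> applied to t yields t.

t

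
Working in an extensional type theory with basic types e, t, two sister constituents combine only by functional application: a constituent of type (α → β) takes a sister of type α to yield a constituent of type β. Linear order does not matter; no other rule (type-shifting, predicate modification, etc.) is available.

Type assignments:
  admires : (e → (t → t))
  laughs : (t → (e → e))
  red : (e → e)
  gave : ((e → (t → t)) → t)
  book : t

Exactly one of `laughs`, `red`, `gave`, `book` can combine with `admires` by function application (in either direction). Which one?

gave

laughs : (t → (e → e)) — neither side's domain matches the other.
red : (e → e) — neither side's domain matches the other.
gave — combines: gave : ((e → (t → t)) → t) takes admires : (e → (t → t)) as argument, giving t.
book : t — neither side's domain matches the other.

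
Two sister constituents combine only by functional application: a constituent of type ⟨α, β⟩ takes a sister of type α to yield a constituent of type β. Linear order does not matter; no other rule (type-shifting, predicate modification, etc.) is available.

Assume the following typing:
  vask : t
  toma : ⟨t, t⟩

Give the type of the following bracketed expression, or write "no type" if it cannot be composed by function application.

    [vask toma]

t

[vask toma] — toma of type ⟨t, t⟩ combines with vask of type t: type t.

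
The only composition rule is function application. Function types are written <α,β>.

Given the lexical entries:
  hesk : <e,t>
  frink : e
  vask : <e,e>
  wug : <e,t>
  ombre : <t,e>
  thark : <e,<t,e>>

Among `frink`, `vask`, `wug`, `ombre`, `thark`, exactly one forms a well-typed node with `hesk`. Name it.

frink — combines: hesk : <e,t> takes frink : e as argument, giving t.
vask : <e,e> — hesk needs e; vask needs e; neither fits.
wug : <e,t> — hesk needs e; wug needs e; neither fits.
ombre : <t,e> — hesk needs e; ombre needs t; neither fits.
thark : <e,<t,e>> — hesk needs e; thark needs e; neither fits.

frink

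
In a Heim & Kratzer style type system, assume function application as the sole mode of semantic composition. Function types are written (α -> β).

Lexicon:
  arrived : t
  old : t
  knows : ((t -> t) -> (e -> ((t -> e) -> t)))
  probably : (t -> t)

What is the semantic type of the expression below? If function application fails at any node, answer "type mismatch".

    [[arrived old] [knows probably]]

At [arrived old]: neither t nor t can take the other as argument; the node is ill-typed.

type mismatch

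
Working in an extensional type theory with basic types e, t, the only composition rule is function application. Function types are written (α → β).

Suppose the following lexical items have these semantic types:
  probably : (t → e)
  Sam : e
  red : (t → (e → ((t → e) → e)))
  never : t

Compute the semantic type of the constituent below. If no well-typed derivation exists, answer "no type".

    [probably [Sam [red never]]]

[red never] — red of type (t → (e → ((t → e) → e))) combines with never of type t: type (e → ((t → e) → e)).
[Sam [red never]] — [red never] of type (e → ((t → e) → e)) combines with Sam of type e: type ((t → e) → e).
[probably [Sam [red never]]] — [Sam [red never]] of type ((t → e) → e) combines with probably of type (t → e): type e.

e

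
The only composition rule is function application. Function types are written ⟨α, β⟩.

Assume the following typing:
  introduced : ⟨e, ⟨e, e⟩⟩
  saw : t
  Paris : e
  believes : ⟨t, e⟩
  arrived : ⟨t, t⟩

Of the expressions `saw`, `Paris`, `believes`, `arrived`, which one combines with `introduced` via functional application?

saw : t — does not combine with introduced.
Paris — combines: introduced : ⟨e, ⟨e, e⟩⟩ takes Paris : e as argument, giving ⟨e, e⟩.
believes : ⟨t, e⟩ — does not combine with introduced.
arrived : ⟨t, t⟩ — does not combine with introduced.

Paris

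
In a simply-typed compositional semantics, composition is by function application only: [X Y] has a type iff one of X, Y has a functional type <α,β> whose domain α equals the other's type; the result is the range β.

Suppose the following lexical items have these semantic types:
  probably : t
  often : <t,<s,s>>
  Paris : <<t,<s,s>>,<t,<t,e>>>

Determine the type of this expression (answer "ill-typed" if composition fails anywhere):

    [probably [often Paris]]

<t,e>

[often Paris]: <<t,<s,s>>,<t,<t,e>>> applied to <t,<s,s>> yields <t,<t,e>>.
[probably [often Paris]]: <t,<t,e>> applied to t yields <t,e>.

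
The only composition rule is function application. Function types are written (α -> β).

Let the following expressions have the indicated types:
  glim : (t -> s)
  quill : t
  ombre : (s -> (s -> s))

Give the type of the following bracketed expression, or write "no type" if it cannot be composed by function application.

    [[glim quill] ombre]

[glim quill]: (t -> s) applied to t yields s.
[[glim quill] ombre]: (s -> (s -> s)) applied to s yields (s -> s).

(s -> s)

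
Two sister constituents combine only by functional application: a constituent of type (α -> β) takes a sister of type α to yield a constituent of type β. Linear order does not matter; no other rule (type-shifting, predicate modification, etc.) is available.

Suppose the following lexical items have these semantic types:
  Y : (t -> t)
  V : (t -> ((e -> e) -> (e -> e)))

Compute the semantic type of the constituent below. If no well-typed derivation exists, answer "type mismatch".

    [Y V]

type mismatch

[Y V]: (t -> t) and (t -> ((e -> e) -> (e -> e))) cannot combine by function application — type clash.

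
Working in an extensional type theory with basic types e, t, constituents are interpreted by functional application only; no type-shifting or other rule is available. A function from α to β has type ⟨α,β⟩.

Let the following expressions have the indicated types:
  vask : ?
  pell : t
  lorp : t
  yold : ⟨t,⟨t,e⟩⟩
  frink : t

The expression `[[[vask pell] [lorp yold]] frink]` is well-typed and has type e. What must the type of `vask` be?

[[[vask pell] [lorp yold]] frink] must have type e. The sister frink has type t; that is not a function onto e, so [[vask pell] [lorp yold]] must be the functor, of type ⟨t,e⟩.
[[vask pell] [lorp yold]] must have type ⟨t,e⟩. The sister [lorp yold] has type ⟨t,e⟩; that is not a function onto ⟨t,e⟩, so [vask pell] must be the functor, of type ⟨⟨t,e⟩,⟨t,e⟩⟩.
[vask pell] must have type ⟨⟨t,e⟩,⟨t,e⟩⟩. The sister pell has type t; that is not a function onto ⟨⟨t,e⟩,⟨t,e⟩⟩, so vask must be the functor, of type ⟨t,⟨⟨t,e⟩,⟨t,e⟩⟩⟩.

⟨t,⟨⟨t,e⟩,⟨t,e⟩⟩⟩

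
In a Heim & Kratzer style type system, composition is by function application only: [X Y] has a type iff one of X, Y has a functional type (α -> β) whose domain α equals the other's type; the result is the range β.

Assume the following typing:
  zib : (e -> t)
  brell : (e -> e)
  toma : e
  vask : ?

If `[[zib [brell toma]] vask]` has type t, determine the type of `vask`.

[[zib [brell toma]] vask] is required to be t. [zib [brell toma]] : t cannot yield t as functor, so vask : (t -> t).

(t -> t)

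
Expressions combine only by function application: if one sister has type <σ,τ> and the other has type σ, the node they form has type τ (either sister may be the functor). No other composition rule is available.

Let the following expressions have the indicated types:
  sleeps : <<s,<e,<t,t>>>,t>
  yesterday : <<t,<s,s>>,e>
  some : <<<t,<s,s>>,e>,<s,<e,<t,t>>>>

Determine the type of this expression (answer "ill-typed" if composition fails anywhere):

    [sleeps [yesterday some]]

[yesterday some] — some of type <<<t,<s,s>>,e>,<s,<e,<t,t>>>> combines with yesterday of type <<t,<s,s>>,e>: type <s,<e,<t,t>>>.
[sleeps [yesterday some]] — sleeps of type <<s,<e,<t,t>>>,t> combines with [yesterday some] of type <s,<e,<t,t>>>: type t.

t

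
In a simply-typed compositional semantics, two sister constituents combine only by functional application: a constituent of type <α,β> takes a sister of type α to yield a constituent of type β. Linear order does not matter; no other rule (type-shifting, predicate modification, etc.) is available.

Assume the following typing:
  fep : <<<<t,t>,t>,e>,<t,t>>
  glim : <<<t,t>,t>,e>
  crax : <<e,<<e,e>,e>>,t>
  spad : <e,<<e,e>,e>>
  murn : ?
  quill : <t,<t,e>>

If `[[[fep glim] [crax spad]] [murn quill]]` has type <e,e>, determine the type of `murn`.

<<t,<t,e>>,<t,<e,e>>>

[[[fep glim] [crax spad]] [murn quill]] must have type <e,e>. The sister [[fep glim] [crax spad]] has type t; that is not a function onto <e,e>, so [murn quill] must be the functor, of type <t,<e,e>>.
[murn quill] must have type <t,<e,e>>. The sister quill has type <t,<t,e>>; that is not a function onto <t,<e,e>>, so murn must be the functor, of type <<t,<t,e>>,<t,<e,e>>>.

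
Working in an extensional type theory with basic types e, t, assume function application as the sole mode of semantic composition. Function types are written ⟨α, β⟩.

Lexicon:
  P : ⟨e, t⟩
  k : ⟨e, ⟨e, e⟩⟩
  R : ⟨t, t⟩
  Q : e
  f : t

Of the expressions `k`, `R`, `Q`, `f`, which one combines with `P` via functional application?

k : ⟨e, ⟨e, e⟩⟩ — neither side's domain matches the other.
R : ⟨t, t⟩ — neither side's domain matches the other.
Q — combines: P : ⟨e, t⟩ takes Q : e as argument, giving t.
f : t — neither side's domain matches the other.

Q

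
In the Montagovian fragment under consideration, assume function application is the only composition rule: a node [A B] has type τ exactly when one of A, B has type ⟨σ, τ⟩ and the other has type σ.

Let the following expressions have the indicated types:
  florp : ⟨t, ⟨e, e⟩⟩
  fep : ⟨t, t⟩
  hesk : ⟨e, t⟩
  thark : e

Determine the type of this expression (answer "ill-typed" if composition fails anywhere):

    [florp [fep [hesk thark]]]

⟨e, e⟩

At [hesk thark], hesk : ⟨e, t⟩ takes thark : e, giving t.
At [fep [hesk thark]], fep : ⟨t, t⟩ takes [hesk thark] : t, giving t.
At [florp [fep [hesk thark]]], florp : ⟨t, ⟨e, e⟩⟩ takes [fep [hesk thark]] : t, giving ⟨e, e⟩.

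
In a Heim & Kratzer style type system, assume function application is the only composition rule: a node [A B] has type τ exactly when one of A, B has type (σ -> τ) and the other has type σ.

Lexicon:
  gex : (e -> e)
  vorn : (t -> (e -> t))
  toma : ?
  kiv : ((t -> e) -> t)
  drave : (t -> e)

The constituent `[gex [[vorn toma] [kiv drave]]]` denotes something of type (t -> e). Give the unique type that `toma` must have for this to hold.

((t -> (e -> t)) -> (t -> ((e -> e) -> (t -> e))))

At [gex [[vorn toma] [kiv drave]]] (required: (t -> e)): gex is (e -> e), which is not a function with range (t -> e); hence [[vorn toma] [kiv drave]] is the functor — type ((e -> e) -> (t -> e)).
At [[vorn toma] [kiv drave]] (required: ((e -> e) -> (t -> e))): [kiv drave] is t, which is not a function with range ((e -> e) -> (t -> e)); hence [vorn toma] is the functor — type (t -> ((e -> e) -> (t -> e))).
At [vorn toma] (required: (t -> ((e -> e) -> (t -> e)))): vorn is (t -> (e -> t)), which is not a function with range (t -> ((e -> e) -> (t -> e))); hence toma is the functor — type ((t -> (e -> t)) -> (t -> ((e -> e) -> (t -> e)))).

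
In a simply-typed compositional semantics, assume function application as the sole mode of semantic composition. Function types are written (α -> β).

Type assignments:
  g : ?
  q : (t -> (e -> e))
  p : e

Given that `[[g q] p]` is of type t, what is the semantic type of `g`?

At [[g q] p] (required: t): p is e, which is not a function with range t; hence [g q] is the functor — type (e -> t).
At [g q] (required: (e -> t)): q is (t -> (e -> e)), which is not a function with range (e -> t); hence g is the functor — type ((t -> (e -> e)) -> (e -> t)).

((t -> (e -> e)) -> (e -> t))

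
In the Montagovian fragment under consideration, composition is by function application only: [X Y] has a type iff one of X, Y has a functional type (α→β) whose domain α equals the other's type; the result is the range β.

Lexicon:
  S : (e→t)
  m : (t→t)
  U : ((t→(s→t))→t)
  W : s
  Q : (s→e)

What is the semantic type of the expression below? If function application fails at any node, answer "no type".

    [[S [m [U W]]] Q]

At [U W]: neither ((t→(s→t))→t) nor s can take the other as argument; the node is ill-typed.

no type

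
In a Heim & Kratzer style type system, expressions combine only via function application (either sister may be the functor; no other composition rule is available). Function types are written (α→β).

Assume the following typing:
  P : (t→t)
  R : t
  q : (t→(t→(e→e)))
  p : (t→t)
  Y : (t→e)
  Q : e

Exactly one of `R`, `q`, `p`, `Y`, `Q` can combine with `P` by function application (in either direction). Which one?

R

R — combines: P : (t→t) takes R : t as argument, giving t.
q : (t→(t→(e→e))) — does not combine with P.
p : (t→t) — does not combine with P.
Y : (t→e) — does not combine with P.
Q : e — does not combine with P.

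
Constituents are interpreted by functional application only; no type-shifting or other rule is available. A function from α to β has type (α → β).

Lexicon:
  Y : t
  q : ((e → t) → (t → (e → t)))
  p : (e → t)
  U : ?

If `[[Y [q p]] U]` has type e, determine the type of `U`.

[[Y [q p]] U] must have type e. The sister [Y [q p]] has type (e → t); that is not a function onto e, so U must be the functor, of type ((e → t) → e).

((e → t) → e)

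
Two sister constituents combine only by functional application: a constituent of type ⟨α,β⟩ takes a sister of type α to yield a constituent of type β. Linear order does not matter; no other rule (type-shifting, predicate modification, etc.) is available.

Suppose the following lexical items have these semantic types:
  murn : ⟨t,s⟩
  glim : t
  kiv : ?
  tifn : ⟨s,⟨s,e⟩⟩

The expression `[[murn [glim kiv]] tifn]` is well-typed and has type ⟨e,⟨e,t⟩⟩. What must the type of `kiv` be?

[[murn [glim kiv]] tifn] is required to be ⟨e,⟨e,t⟩⟩. tifn : ⟨s,⟨s,e⟩⟩ cannot yield ⟨e,⟨e,t⟩⟩ as functor, so [murn [glim kiv]] : ⟨⟨s,⟨s,e⟩⟩,⟨e,⟨e,t⟩⟩⟩.
[murn [glim kiv]] is required to be ⟨⟨s,⟨s,e⟩⟩,⟨e,⟨e,t⟩⟩⟩. murn : ⟨t,s⟩ cannot yield ⟨⟨s,⟨s,e⟩⟩,⟨e,⟨e,t⟩⟩⟩ as functor, so [glim kiv] : ⟨⟨t,s⟩,⟨⟨s,⟨s,e⟩⟩,⟨e,⟨e,t⟩⟩⟩⟩.
[glim kiv] is required to be ⟨⟨t,s⟩,⟨⟨s,⟨s,e⟩⟩,⟨e,⟨e,t⟩⟩⟩⟩. glim : t cannot yield ⟨⟨t,s⟩,⟨⟨s,⟨s,e⟩⟩,⟨e,⟨e,t⟩⟩⟩⟩ as functor, so kiv : ⟨t,⟨⟨t,s⟩,⟨⟨s,⟨s,e⟩⟩,⟨e,⟨e,t⟩⟩⟩⟩⟩.

⟨t,⟨⟨t,s⟩,⟨⟨s,⟨s,e⟩⟩,⟨e,⟨e,t⟩⟩⟩⟩⟩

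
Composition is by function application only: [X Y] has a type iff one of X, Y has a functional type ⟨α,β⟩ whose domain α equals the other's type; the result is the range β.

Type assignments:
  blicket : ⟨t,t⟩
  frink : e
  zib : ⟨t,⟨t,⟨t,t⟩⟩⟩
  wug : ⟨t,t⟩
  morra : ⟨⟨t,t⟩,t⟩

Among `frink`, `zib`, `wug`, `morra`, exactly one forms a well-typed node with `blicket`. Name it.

morra

frink : e — does not combine with blicket.
zib : ⟨t,⟨t,⟨t,t⟩⟩⟩ — does not combine with blicket.
wug : ⟨t,t⟩ — does not combine with blicket.
morra — combines: morra : ⟨⟨t,t⟩,t⟩ takes blicket : ⟨t,t⟩ as argument, giving t.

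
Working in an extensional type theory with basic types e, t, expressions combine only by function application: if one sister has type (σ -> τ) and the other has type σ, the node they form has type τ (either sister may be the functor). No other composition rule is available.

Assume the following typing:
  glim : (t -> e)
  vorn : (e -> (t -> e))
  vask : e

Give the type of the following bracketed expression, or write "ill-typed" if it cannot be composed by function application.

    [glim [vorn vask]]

[vorn vask]: (e -> (t -> e)) applied to e yields (t -> e).
[glim [vorn vask]]: (t -> e) and (t -> e) cannot combine by function application — type clash.

ill-typed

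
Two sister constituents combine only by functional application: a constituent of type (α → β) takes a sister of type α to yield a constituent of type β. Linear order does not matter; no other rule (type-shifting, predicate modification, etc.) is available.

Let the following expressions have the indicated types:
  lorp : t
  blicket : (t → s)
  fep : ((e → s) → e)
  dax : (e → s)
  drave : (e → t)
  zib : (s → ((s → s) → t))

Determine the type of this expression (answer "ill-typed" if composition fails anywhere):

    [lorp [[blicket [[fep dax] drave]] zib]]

ill-typed

At [fep dax], fep : ((e → s) → e) takes dax : (e → s), giving e.
At [[fep dax] drave], drave : (e → t) takes [fep dax] : e, giving t.
At [blicket [[fep dax] drave]], blicket : (t → s) takes [[fep dax] drave] : t, giving s.
At [[blicket [[fep dax] drave]] zib], zib : (s → ((s → s) → t)) takes [blicket [[fep dax] drave]] : s, giving ((s → s) → t).
[lorp [[blicket [[fep dax] drave]] zib]]: t with ((s → s) → t) — neither is a function whose domain matches the other; composition fails here.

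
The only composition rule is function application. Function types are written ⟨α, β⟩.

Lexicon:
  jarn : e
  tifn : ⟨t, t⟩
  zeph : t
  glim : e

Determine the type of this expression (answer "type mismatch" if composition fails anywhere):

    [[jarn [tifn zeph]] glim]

type mismatch

[tifn zeph] — tifn of type ⟨t, t⟩ combines with zeph of type t: type t.
[jarn [tifn zeph]]: e with t — neither is a function whose domain matches the other; composition fails here.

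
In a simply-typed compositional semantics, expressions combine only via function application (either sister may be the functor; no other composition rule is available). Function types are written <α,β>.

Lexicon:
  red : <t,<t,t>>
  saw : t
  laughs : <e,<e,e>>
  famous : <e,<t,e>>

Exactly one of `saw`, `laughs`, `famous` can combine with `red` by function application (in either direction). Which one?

saw — combines: red : <t,<t,t>> takes saw : t as argument, giving <t,t>.
laughs : <e,<e,e>> — does not combine with red.
famous : <e,<t,e>> — does not combine with red.

saw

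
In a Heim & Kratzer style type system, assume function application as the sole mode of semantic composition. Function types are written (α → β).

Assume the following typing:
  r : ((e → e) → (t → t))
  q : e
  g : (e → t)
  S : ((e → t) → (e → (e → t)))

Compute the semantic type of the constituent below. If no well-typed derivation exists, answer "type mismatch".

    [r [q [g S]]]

[g S]: ((e → t) → (e → (e → t))) applied to (e → t) yields (e → (e → t)).
[q [g S]]: (e → (e → t)) applied to e yields (e → t).
At [r [q [g S]]]: neither ((e → e) → (t → t)) nor (e → t) can take the other as argument; the node is ill-typed.

type mismatch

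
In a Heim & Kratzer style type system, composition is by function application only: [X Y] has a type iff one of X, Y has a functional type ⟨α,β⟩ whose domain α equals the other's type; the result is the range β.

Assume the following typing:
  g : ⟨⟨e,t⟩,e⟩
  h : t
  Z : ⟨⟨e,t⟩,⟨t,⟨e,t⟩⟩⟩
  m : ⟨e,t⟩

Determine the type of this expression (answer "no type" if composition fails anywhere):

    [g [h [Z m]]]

[Z m]: ⟨⟨e,t⟩,⟨t,⟨e,t⟩⟩⟩ applied to ⟨e,t⟩ yields ⟨t,⟨e,t⟩⟩.
[h [Z m]]: ⟨t,⟨e,t⟩⟩ applied to t yields ⟨e,t⟩.
[g [h [Z m]]]: ⟨⟨e,t⟩,e⟩ applied to ⟨e,t⟩ yields e.

e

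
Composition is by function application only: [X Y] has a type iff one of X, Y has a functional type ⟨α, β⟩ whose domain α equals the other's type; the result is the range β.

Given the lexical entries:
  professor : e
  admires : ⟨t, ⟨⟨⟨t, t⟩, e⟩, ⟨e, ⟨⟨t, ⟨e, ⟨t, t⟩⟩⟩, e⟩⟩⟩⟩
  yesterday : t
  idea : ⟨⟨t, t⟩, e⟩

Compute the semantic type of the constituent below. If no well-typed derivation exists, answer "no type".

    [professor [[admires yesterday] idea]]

[admires yesterday]: functor admires : ⟨t, ⟨⟨⟨t, t⟩, e⟩, ⟨e, ⟨⟨t, ⟨e, ⟨t, t⟩⟩⟩, e⟩⟩⟩⟩, argument yesterday : t; result ⟨⟨⟨t, t⟩, e⟩, ⟨e, ⟨⟨t, ⟨e, ⟨t, t⟩⟩⟩, e⟩⟩⟩.
[[admires yesterday] idea]: functor [admires yesterday] : ⟨⟨⟨t, t⟩, e⟩, ⟨e, ⟨⟨t, ⟨e, ⟨t, t⟩⟩⟩, e⟩⟩⟩, argument idea : ⟨⟨t, t⟩, e⟩; result ⟨e, ⟨⟨t, ⟨e, ⟨t, t⟩⟩⟩, e⟩⟩.
[professor [[admires yesterday] idea]]: functor [[admires yesterday] idea] : ⟨e, ⟨⟨t, ⟨e, ⟨t, t⟩⟩⟩, e⟩⟩, argument professor : e; result ⟨⟨t, ⟨e, ⟨t, t⟩⟩⟩, e⟩.

⟨⟨t, ⟨e, ⟨t, t⟩⟩⟩, e⟩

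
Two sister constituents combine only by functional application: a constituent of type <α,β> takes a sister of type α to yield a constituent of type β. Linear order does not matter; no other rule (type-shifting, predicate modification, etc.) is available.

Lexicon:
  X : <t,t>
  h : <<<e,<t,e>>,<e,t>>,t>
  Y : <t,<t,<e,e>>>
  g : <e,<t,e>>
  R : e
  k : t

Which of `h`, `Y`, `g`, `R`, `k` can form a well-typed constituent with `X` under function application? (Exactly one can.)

h : <<<e,<t,e>>,<e,t>>,t> — neither side's domain matches the other.
Y : <t,<t,<e,e>>> — neither side's domain matches the other.
g : <e,<t,e>> — neither side's domain matches the other.
R : e — neither side's domain matches the other.
k — combines: X : <t,t> takes k : t as argument, giving t.

k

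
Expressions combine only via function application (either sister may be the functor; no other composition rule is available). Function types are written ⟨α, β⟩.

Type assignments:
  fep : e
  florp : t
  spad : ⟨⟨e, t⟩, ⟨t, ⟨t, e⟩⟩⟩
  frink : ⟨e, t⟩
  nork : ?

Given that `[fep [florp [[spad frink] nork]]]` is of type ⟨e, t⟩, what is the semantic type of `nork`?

For [fep [florp [[spad frink] nork]]] to have type ⟨e, t⟩ with fep of type e, [florp [[spad frink] nork]] must be the function: [florp [[spad frink] nork]] : ⟨e, ⟨e, t⟩⟩.
For [florp [[spad frink] nork]] to have type ⟨e, ⟨e, t⟩⟩ with florp of type t, [[spad frink] nork] must be the function: [[spad frink] nork] : ⟨t, ⟨e, ⟨e, t⟩⟩⟩.
For [[spad frink] nork] to have type ⟨t, ⟨e, ⟨e, t⟩⟩⟩ with [spad frink] of type ⟨t, ⟨t, e⟩⟩, nork must be the function: nork : ⟨⟨t, ⟨t, e⟩⟩, ⟨t, ⟨e, ⟨e, t⟩⟩⟩⟩.

⟨⟨t, ⟨t, e⟩⟩, ⟨t, ⟨e, ⟨e, t⟩⟩⟩⟩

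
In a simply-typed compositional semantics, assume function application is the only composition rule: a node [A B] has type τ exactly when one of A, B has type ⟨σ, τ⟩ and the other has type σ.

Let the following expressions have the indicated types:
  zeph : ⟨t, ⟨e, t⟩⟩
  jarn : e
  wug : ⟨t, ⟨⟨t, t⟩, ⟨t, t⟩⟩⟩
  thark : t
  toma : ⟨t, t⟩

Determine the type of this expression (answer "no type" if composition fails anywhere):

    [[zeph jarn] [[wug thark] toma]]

no type

[zeph jarn]: ⟨t, ⟨e, t⟩⟩ with e — neither is a function whose domain matches the other; composition fails here.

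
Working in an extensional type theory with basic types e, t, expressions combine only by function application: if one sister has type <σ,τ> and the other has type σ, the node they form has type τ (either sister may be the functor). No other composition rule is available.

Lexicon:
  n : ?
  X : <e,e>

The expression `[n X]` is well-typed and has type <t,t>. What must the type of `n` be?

<<e,e>,<t,t>>

[n X] is required to be <t,t>. X : <e,e> cannot yield <t,t> as functor, so n : <<e,e>,<t,t>>.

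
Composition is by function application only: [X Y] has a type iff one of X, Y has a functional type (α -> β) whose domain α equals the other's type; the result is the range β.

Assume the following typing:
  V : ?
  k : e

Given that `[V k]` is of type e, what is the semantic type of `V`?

For [V k] to have type e with k of type e, V must be the function: V : (e -> e).

(e -> e)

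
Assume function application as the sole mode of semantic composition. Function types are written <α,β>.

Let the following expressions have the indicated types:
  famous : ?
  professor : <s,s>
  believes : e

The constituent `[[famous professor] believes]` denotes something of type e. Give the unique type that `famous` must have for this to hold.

<<s,s>,<e,e>>

[[famous professor] believes] must have type e. The sister believes has type e; that is not a function onto e, so [famous professor] must be the functor, of type <e,e>.
[famous professor] must have type <e,e>. The sister professor has type <s,s>; that is not a function onto <e,e>, so famous must be the functor, of type <<s,s>,<e,e>>.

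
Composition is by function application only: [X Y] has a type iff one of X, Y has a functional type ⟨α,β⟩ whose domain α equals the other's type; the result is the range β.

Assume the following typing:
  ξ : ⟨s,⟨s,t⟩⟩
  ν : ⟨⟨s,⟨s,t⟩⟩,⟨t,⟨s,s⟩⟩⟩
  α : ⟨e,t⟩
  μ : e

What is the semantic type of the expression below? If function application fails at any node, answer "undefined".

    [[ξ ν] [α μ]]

[ξ ν]: ν is ⟨⟨s,⟨s,t⟩⟩,⟨t,⟨s,s⟩⟩⟩, ξ is ⟨s,⟨s,t⟩⟩; result ⟨t,⟨s,s⟩⟩.
[α μ]: α is ⟨e,t⟩, μ is e; result t.
[[ξ ν] [α μ]]: [ξ ν] is ⟨t,⟨s,s⟩⟩, [α μ] is t; result ⟨s,s⟩.

⟨s,s⟩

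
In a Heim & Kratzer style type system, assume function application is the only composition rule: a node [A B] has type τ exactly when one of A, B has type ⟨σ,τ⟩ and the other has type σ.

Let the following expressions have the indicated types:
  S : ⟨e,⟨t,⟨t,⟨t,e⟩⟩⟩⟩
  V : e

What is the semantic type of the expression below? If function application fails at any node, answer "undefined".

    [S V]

⟨t,⟨t,⟨t,e⟩⟩⟩

[S V]: S is ⟨e,⟨t,⟨t,⟨t,e⟩⟩⟩⟩, V is e; result ⟨t,⟨t,⟨t,e⟩⟩⟩.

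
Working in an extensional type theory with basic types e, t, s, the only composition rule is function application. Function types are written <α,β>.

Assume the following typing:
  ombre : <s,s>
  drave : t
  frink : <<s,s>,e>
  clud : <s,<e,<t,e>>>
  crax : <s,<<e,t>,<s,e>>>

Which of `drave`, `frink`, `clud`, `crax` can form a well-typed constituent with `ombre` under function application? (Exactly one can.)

frink

drave : t — does not combine with ombre.
frink — combines: frink : <<s,s>,e> takes ombre : <s,s> as argument, giving e.
clud : <s,<e,<t,e>>> — does not combine with ombre.
crax : <s,<<e,t>,<s,e>>> — does not combine with ombre.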